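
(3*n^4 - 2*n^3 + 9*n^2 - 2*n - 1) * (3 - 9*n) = -27*n^5 + 27*n^4 - 87*n^3 + 45*n^2 + 3*n - 3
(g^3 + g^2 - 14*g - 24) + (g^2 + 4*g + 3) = g^3 + 2*g^2 - 10*g - 21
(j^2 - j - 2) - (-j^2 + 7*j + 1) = 2*j^2 - 8*j - 3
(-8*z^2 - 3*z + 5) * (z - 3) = -8*z^3 + 21*z^2 + 14*z - 15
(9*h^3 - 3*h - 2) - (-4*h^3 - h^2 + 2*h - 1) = 13*h^3 + h^2 - 5*h - 1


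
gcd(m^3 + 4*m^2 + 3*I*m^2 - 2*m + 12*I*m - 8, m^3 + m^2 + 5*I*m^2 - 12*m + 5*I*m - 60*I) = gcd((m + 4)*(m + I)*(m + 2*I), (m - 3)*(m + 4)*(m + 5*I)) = m + 4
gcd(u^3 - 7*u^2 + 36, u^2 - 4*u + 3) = u - 3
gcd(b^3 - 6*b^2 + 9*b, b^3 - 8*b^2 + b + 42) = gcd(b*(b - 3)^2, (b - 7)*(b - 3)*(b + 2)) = b - 3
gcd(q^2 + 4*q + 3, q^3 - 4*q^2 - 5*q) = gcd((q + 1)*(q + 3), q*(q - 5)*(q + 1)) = q + 1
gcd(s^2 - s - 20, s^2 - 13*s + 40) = s - 5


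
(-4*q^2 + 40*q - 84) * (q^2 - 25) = -4*q^4 + 40*q^3 + 16*q^2 - 1000*q + 2100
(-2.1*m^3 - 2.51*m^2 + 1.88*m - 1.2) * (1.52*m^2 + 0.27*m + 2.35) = -3.192*m^5 - 4.3822*m^4 - 2.7551*m^3 - 7.2149*m^2 + 4.094*m - 2.82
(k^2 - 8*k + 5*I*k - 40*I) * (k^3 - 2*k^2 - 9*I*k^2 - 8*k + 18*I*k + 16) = k^5 - 10*k^4 - 4*I*k^4 + 53*k^3 + 40*I*k^3 - 370*k^2 - 104*I*k^2 + 592*k + 400*I*k - 640*I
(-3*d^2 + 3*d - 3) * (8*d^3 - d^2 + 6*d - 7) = -24*d^5 + 27*d^4 - 45*d^3 + 42*d^2 - 39*d + 21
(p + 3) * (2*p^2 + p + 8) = 2*p^3 + 7*p^2 + 11*p + 24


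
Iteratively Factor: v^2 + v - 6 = (v + 3)*(v - 2)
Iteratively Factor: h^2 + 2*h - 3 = (h + 3)*(h - 1)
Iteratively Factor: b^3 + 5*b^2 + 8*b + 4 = (b + 2)*(b^2 + 3*b + 2) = (b + 1)*(b + 2)*(b + 2)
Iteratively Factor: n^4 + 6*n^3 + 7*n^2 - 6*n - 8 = (n + 1)*(n^3 + 5*n^2 + 2*n - 8) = (n - 1)*(n + 1)*(n^2 + 6*n + 8) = (n - 1)*(n + 1)*(n + 4)*(n + 2)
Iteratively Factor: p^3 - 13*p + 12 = (p + 4)*(p^2 - 4*p + 3) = (p - 1)*(p + 4)*(p - 3)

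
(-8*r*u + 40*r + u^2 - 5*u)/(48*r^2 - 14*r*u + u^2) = (5 - u)/(6*r - u)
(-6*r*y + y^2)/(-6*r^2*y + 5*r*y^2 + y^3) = (-6*r + y)/(-6*r^2 + 5*r*y + y^2)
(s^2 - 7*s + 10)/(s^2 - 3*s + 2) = (s - 5)/(s - 1)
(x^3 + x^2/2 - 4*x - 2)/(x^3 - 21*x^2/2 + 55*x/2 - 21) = (2*x^2 + 5*x + 2)/(2*x^2 - 17*x + 21)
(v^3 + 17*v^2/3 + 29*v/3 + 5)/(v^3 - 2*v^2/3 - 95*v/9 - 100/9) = 3*(v^2 + 4*v + 3)/(3*v^2 - 7*v - 20)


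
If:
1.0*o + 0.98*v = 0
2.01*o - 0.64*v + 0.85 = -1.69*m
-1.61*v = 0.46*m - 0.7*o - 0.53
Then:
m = -0.11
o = -0.25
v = 0.25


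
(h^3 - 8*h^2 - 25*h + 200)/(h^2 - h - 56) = (h^2 - 25)/(h + 7)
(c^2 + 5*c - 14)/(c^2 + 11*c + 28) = (c - 2)/(c + 4)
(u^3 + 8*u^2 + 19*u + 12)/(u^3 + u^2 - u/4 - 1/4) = 4*(u^2 + 7*u + 12)/(4*u^2 - 1)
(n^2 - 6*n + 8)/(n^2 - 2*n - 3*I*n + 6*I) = (n - 4)/(n - 3*I)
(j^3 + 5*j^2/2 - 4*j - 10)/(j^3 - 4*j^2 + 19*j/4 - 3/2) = 2*(2*j^2 + 9*j + 10)/(4*j^2 - 8*j + 3)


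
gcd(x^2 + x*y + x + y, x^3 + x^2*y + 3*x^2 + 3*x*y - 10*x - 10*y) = x + y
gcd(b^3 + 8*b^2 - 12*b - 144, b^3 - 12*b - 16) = b - 4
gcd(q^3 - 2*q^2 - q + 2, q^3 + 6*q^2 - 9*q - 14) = q^2 - q - 2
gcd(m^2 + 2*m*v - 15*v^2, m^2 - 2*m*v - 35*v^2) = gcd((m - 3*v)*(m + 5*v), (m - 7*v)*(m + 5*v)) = m + 5*v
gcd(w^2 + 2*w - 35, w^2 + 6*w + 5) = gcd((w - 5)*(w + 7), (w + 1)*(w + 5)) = 1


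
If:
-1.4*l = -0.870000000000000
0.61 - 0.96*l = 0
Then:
No Solution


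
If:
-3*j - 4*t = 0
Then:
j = -4*t/3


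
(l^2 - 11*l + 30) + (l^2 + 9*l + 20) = 2*l^2 - 2*l + 50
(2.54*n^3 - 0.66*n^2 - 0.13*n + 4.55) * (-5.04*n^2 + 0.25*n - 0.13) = -12.8016*n^5 + 3.9614*n^4 + 0.16*n^3 - 22.8787*n^2 + 1.1544*n - 0.5915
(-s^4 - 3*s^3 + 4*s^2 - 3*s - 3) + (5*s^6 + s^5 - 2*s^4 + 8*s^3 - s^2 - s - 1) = 5*s^6 + s^5 - 3*s^4 + 5*s^3 + 3*s^2 - 4*s - 4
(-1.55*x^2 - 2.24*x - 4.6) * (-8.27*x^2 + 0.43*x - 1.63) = 12.8185*x^4 + 17.8583*x^3 + 39.6053*x^2 + 1.6732*x + 7.498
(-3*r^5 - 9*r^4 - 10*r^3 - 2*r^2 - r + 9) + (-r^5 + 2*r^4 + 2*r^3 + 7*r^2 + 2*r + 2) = -4*r^5 - 7*r^4 - 8*r^3 + 5*r^2 + r + 11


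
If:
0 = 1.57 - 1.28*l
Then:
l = 1.23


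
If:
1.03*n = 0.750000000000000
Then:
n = 0.73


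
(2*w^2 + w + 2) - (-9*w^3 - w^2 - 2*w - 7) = 9*w^3 + 3*w^2 + 3*w + 9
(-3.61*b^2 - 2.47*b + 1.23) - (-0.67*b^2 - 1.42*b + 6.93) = -2.94*b^2 - 1.05*b - 5.7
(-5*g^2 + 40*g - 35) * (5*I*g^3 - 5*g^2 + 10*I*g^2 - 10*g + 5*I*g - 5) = -25*I*g^5 + 25*g^4 + 150*I*g^4 - 150*g^3 + 200*I*g^3 - 200*g^2 - 150*I*g^2 + 150*g - 175*I*g + 175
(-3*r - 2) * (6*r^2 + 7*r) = -18*r^3 - 33*r^2 - 14*r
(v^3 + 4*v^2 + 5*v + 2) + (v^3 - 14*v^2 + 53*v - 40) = 2*v^3 - 10*v^2 + 58*v - 38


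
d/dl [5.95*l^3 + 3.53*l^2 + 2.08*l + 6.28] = 17.85*l^2 + 7.06*l + 2.08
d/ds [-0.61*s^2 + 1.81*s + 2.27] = 1.81 - 1.22*s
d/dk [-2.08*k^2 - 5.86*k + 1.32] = -4.16*k - 5.86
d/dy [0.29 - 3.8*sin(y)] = -3.8*cos(y)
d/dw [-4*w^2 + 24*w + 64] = 24 - 8*w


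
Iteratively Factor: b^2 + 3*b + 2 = (b + 2)*(b + 1)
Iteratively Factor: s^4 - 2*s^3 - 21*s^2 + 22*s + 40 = (s + 1)*(s^3 - 3*s^2 - 18*s + 40) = (s - 2)*(s + 1)*(s^2 - s - 20) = (s - 5)*(s - 2)*(s + 1)*(s + 4)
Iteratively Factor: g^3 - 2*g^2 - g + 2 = (g + 1)*(g^2 - 3*g + 2) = (g - 1)*(g + 1)*(g - 2)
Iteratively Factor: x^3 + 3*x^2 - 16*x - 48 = (x - 4)*(x^2 + 7*x + 12) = (x - 4)*(x + 3)*(x + 4)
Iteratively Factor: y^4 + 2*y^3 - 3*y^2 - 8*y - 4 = (y + 1)*(y^3 + y^2 - 4*y - 4) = (y + 1)^2*(y^2 - 4) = (y - 2)*(y + 1)^2*(y + 2)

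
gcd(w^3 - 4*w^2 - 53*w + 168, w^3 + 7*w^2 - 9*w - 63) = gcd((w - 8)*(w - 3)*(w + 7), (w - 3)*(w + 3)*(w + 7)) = w^2 + 4*w - 21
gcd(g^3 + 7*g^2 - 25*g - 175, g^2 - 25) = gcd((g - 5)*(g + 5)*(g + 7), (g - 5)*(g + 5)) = g^2 - 25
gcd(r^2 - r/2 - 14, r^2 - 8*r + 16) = r - 4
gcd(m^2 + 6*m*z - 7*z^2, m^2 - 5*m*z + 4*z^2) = -m + z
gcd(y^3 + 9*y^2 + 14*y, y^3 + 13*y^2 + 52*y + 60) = y + 2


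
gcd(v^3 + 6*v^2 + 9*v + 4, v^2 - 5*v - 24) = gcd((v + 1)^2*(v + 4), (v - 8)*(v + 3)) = 1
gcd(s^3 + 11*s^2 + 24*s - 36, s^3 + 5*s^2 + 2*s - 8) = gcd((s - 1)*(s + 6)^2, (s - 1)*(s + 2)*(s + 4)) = s - 1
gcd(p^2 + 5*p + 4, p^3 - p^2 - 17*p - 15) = p + 1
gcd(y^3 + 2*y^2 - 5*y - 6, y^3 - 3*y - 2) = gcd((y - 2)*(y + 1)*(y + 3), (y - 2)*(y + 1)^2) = y^2 - y - 2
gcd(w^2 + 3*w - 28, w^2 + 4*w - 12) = 1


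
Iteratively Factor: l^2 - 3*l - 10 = (l - 5)*(l + 2)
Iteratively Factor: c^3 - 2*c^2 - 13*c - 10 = (c + 1)*(c^2 - 3*c - 10) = (c - 5)*(c + 1)*(c + 2)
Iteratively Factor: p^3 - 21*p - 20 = (p - 5)*(p^2 + 5*p + 4) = (p - 5)*(p + 1)*(p + 4)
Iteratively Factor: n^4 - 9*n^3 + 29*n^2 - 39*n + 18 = (n - 3)*(n^3 - 6*n^2 + 11*n - 6) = (n - 3)^2*(n^2 - 3*n + 2) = (n - 3)^2*(n - 1)*(n - 2)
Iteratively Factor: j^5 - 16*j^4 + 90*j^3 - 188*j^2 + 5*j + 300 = (j - 5)*(j^4 - 11*j^3 + 35*j^2 - 13*j - 60) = (j - 5)^2*(j^3 - 6*j^2 + 5*j + 12) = (j - 5)^2*(j - 3)*(j^2 - 3*j - 4) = (j - 5)^2*(j - 3)*(j + 1)*(j - 4)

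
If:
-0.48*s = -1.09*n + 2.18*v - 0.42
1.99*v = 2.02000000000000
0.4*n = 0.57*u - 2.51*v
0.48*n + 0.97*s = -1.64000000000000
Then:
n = 0.74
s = -2.06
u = 4.99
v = 1.02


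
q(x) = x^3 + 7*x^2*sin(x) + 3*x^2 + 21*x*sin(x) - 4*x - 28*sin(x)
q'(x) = 7*x^2*cos(x) + 3*x^2 + 14*x*sin(x) + 21*x*cos(x) + 6*x + 21*sin(x) - 28*cos(x) - 4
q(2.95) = 58.04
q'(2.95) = -41.46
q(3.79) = -9.51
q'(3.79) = -104.16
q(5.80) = 119.85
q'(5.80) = 375.82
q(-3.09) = 12.84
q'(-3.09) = 33.27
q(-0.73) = 30.54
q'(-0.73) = -43.48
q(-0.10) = 3.43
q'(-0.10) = -36.41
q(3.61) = 8.93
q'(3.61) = -99.60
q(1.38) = 16.87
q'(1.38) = 52.30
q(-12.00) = -857.37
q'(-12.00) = 891.45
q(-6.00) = -56.62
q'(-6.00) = 144.49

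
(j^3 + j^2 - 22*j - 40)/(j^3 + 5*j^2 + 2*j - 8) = (j - 5)/(j - 1)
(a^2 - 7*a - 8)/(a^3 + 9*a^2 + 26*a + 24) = (a^2 - 7*a - 8)/(a^3 + 9*a^2 + 26*a + 24)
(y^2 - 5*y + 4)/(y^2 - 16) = (y - 1)/(y + 4)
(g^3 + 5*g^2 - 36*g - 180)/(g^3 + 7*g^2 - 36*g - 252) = (g + 5)/(g + 7)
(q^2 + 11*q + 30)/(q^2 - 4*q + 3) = (q^2 + 11*q + 30)/(q^2 - 4*q + 3)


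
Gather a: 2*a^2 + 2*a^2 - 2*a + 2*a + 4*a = 4*a^2 + 4*a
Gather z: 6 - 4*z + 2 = 8 - 4*z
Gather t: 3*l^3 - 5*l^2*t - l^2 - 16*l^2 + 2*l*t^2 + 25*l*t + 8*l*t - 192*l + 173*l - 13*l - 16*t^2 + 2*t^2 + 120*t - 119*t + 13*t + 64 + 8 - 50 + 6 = 3*l^3 - 17*l^2 - 32*l + t^2*(2*l - 14) + t*(-5*l^2 + 33*l + 14) + 28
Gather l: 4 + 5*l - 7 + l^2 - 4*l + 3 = l^2 + l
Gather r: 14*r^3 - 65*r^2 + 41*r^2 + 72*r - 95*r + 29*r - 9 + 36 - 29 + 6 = 14*r^3 - 24*r^2 + 6*r + 4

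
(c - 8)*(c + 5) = c^2 - 3*c - 40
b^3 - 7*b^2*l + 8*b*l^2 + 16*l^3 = (b - 4*l)^2*(b + l)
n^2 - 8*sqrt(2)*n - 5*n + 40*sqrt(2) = (n - 5)*(n - 8*sqrt(2))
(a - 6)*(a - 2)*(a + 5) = a^3 - 3*a^2 - 28*a + 60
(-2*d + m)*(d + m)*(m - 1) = -2*d^2*m + 2*d^2 - d*m^2 + d*m + m^3 - m^2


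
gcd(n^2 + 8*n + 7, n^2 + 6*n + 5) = n + 1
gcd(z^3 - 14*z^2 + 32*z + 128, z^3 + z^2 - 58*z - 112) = z^2 - 6*z - 16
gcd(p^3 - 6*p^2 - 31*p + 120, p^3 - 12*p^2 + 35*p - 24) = p^2 - 11*p + 24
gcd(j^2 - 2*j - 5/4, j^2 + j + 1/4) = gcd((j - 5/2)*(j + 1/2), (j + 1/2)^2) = j + 1/2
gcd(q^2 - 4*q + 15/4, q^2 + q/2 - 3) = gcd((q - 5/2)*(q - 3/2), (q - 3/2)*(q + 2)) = q - 3/2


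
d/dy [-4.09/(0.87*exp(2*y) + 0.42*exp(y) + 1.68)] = (7.1166*exp(y) + 1.7178)*exp(y)/(0.87*exp(2*y) + 0.42*exp(y) + 1.68)^2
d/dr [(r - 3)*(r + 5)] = 2*r + 2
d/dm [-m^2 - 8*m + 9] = -2*m - 8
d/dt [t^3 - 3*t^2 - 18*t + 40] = 3*t^2 - 6*t - 18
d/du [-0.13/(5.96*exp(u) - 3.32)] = 0.7748*exp(u)/(5.96*exp(u) - 3.32)^2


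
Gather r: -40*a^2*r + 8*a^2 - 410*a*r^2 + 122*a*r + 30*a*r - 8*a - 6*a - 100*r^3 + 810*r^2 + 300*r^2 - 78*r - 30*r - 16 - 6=8*a^2 - 14*a - 100*r^3 + r^2*(1110 - 410*a) + r*(-40*a^2 + 152*a - 108) - 22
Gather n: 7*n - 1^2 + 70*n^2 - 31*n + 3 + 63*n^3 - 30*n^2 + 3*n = 63*n^3 + 40*n^2 - 21*n + 2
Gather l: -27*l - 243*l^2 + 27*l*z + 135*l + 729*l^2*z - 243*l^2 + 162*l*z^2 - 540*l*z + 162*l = l^2*(729*z - 486) + l*(162*z^2 - 513*z + 270)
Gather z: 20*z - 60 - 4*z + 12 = 16*z - 48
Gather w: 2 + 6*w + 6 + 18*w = 24*w + 8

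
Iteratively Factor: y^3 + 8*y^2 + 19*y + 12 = (y + 1)*(y^2 + 7*y + 12) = (y + 1)*(y + 4)*(y + 3)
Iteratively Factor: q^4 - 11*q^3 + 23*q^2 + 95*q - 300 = (q - 5)*(q^3 - 6*q^2 - 7*q + 60) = (q - 5)*(q + 3)*(q^2 - 9*q + 20) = (q - 5)^2*(q + 3)*(q - 4)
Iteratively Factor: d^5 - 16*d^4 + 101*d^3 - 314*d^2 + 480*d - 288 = (d - 3)*(d^4 - 13*d^3 + 62*d^2 - 128*d + 96) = (d - 4)*(d - 3)*(d^3 - 9*d^2 + 26*d - 24) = (d - 4)^2*(d - 3)*(d^2 - 5*d + 6) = (d - 4)^2*(d - 3)^2*(d - 2)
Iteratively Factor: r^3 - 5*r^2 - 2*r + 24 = (r + 2)*(r^2 - 7*r + 12) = (r - 4)*(r + 2)*(r - 3)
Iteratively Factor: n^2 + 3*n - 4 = (n + 4)*(n - 1)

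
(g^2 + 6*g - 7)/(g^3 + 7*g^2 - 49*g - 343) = (g - 1)/(g^2 - 49)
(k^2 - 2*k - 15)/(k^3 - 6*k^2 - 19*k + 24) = (k - 5)/(k^2 - 9*k + 8)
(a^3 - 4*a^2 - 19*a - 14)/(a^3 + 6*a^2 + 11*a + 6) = (a - 7)/(a + 3)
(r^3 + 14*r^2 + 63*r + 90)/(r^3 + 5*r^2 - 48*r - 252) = (r^2 + 8*r + 15)/(r^2 - r - 42)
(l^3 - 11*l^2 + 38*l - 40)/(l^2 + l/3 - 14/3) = 3*(l^2 - 9*l + 20)/(3*l + 7)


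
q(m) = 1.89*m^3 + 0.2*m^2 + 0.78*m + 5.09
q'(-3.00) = 50.61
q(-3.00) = -46.48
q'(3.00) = 53.01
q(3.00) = 60.26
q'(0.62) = 3.21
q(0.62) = 6.10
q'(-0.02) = 0.77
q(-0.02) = 5.07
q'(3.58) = 74.88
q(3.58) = 97.16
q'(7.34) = 309.19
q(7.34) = 768.98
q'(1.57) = 15.38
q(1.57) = 14.12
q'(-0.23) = 0.99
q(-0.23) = 4.90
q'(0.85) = 5.22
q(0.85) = 7.06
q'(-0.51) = 2.05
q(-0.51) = 4.49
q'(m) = 5.67*m^2 + 0.4*m + 0.78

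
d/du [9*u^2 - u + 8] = 18*u - 1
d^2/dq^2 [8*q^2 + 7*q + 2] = 16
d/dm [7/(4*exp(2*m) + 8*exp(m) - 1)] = -56*(exp(m) + 1)*exp(m)/(4*exp(2*m) + 8*exp(m) - 1)^2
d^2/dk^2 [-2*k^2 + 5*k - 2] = -4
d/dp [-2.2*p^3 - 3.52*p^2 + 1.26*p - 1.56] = -6.6*p^2 - 7.04*p + 1.26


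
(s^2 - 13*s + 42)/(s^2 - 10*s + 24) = (s - 7)/(s - 4)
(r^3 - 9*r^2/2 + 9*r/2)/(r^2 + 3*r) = (2*r^2 - 9*r + 9)/(2*(r + 3))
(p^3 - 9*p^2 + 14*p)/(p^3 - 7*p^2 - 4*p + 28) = p/(p + 2)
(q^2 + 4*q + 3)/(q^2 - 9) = (q + 1)/(q - 3)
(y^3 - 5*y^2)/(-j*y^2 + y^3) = (5 - y)/(j - y)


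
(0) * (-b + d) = 0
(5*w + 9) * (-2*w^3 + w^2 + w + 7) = -10*w^4 - 13*w^3 + 14*w^2 + 44*w + 63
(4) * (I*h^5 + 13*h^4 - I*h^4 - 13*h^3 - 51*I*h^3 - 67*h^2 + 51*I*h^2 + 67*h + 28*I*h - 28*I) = 4*I*h^5 + 52*h^4 - 4*I*h^4 - 52*h^3 - 204*I*h^3 - 268*h^2 + 204*I*h^2 + 268*h + 112*I*h - 112*I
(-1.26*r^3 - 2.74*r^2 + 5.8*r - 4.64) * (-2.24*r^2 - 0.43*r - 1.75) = 2.8224*r^5 + 6.6794*r^4 - 9.6088*r^3 + 12.6946*r^2 - 8.1548*r + 8.12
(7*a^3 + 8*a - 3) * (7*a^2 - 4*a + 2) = 49*a^5 - 28*a^4 + 70*a^3 - 53*a^2 + 28*a - 6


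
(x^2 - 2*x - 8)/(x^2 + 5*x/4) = 4*(x^2 - 2*x - 8)/(x*(4*x + 5))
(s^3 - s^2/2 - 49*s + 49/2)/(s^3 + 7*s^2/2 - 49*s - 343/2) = (2*s - 1)/(2*s + 7)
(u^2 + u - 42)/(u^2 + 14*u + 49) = (u - 6)/(u + 7)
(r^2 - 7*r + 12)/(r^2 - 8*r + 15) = (r - 4)/(r - 5)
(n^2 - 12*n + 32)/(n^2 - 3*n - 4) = (n - 8)/(n + 1)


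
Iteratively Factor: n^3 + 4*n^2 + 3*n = (n + 1)*(n^2 + 3*n) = (n + 1)*(n + 3)*(n)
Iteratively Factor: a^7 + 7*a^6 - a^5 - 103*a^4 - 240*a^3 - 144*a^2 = (a - 4)*(a^6 + 11*a^5 + 43*a^4 + 69*a^3 + 36*a^2) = (a - 4)*(a + 3)*(a^5 + 8*a^4 + 19*a^3 + 12*a^2) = a*(a - 4)*(a + 3)*(a^4 + 8*a^3 + 19*a^2 + 12*a) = a*(a - 4)*(a + 3)^2*(a^3 + 5*a^2 + 4*a) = a*(a - 4)*(a + 1)*(a + 3)^2*(a^2 + 4*a) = a*(a - 4)*(a + 1)*(a + 3)^2*(a + 4)*(a)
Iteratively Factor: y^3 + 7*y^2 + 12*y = (y)*(y^2 + 7*y + 12) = y*(y + 3)*(y + 4)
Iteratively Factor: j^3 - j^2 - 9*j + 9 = (j - 1)*(j^2 - 9) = (j - 3)*(j - 1)*(j + 3)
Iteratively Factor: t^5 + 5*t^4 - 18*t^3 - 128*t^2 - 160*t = (t + 4)*(t^4 + t^3 - 22*t^2 - 40*t) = (t + 4)^2*(t^3 - 3*t^2 - 10*t) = (t - 5)*(t + 4)^2*(t^2 + 2*t) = t*(t - 5)*(t + 4)^2*(t + 2)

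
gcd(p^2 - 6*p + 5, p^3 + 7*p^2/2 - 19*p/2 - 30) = 1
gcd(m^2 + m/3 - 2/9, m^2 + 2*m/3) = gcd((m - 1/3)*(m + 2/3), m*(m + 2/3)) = m + 2/3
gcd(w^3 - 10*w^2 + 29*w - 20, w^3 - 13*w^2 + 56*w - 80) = w^2 - 9*w + 20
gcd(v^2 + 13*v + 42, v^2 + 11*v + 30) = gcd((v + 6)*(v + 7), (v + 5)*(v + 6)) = v + 6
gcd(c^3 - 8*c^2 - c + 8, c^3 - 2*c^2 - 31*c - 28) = c + 1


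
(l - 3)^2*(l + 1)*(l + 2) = l^4 - 3*l^3 - 7*l^2 + 15*l + 18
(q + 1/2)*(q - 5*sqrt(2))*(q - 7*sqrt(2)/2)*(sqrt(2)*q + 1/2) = sqrt(2)*q^4 - 33*q^3/2 + sqrt(2)*q^3/2 - 33*q^2/4 + 123*sqrt(2)*q^2/4 + 35*q/2 + 123*sqrt(2)*q/8 + 35/4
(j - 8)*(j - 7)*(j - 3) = j^3 - 18*j^2 + 101*j - 168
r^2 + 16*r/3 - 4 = (r - 2/3)*(r + 6)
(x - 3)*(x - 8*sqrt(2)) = x^2 - 8*sqrt(2)*x - 3*x + 24*sqrt(2)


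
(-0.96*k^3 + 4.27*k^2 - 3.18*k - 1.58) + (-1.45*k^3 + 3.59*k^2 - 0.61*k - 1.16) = -2.41*k^3 + 7.86*k^2 - 3.79*k - 2.74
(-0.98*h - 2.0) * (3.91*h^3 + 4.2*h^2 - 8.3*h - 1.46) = -3.8318*h^4 - 11.936*h^3 - 0.266*h^2 + 18.0308*h + 2.92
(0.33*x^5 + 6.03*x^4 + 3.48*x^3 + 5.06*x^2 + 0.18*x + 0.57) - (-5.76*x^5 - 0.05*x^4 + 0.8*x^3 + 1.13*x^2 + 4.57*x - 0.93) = 6.09*x^5 + 6.08*x^4 + 2.68*x^3 + 3.93*x^2 - 4.39*x + 1.5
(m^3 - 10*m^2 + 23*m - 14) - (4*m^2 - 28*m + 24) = m^3 - 14*m^2 + 51*m - 38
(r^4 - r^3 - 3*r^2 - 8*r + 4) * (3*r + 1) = 3*r^5 - 2*r^4 - 10*r^3 - 27*r^2 + 4*r + 4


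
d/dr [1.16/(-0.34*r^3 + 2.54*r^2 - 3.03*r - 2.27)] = (1.1832*r^2 - 5.8928*r + 3.5148)/(0.34*r^3 - 2.54*r^2 + 3.03*r + 2.27)^2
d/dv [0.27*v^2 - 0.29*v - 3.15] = 0.54*v - 0.29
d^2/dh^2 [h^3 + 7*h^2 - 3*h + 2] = 6*h + 14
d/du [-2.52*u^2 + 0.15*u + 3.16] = 0.15 - 5.04*u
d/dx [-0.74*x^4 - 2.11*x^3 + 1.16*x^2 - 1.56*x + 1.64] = -2.96*x^3 - 6.33*x^2 + 2.32*x - 1.56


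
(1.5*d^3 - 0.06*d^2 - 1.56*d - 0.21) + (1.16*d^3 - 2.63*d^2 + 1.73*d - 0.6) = 2.66*d^3 - 2.69*d^2 + 0.17*d - 0.81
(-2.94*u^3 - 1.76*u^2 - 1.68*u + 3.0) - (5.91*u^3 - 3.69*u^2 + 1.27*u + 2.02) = -8.85*u^3 + 1.93*u^2 - 2.95*u + 0.98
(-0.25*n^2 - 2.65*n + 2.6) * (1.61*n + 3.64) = -0.4025*n^3 - 5.1765*n^2 - 5.46*n + 9.464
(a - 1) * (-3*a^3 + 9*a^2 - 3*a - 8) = -3*a^4 + 12*a^3 - 12*a^2 - 5*a + 8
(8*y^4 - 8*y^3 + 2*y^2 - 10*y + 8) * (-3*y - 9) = -24*y^5 - 48*y^4 + 66*y^3 + 12*y^2 + 66*y - 72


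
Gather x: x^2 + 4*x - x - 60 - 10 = x^2 + 3*x - 70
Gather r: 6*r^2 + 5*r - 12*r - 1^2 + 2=6*r^2 - 7*r + 1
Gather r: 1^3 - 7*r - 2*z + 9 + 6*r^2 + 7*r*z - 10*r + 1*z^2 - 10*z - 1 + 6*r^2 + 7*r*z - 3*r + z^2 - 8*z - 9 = 12*r^2 + r*(14*z - 20) + 2*z^2 - 20*z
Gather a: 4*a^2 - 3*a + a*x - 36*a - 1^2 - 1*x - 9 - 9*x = 4*a^2 + a*(x - 39) - 10*x - 10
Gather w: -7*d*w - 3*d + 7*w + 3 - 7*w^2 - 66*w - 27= -3*d - 7*w^2 + w*(-7*d - 59) - 24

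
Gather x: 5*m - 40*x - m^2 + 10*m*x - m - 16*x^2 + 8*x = -m^2 + 4*m - 16*x^2 + x*(10*m - 32)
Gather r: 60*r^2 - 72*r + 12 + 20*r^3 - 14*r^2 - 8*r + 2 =20*r^3 + 46*r^2 - 80*r + 14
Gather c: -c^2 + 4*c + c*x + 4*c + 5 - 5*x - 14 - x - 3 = -c^2 + c*(x + 8) - 6*x - 12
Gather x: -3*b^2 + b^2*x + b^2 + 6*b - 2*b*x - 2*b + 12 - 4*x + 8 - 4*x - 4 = -2*b^2 + 4*b + x*(b^2 - 2*b - 8) + 16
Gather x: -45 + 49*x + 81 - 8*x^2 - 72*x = -8*x^2 - 23*x + 36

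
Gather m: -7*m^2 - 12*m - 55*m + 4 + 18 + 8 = -7*m^2 - 67*m + 30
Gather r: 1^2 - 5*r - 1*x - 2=-5*r - x - 1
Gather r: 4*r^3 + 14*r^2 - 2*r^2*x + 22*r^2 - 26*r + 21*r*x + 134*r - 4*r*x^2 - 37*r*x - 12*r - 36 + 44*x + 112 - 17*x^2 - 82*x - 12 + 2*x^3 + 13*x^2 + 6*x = 4*r^3 + r^2*(36 - 2*x) + r*(-4*x^2 - 16*x + 96) + 2*x^3 - 4*x^2 - 32*x + 64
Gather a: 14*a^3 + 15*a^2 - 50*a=14*a^3 + 15*a^2 - 50*a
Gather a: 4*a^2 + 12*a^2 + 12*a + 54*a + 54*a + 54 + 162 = 16*a^2 + 120*a + 216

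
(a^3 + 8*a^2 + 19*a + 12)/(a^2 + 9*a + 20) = (a^2 + 4*a + 3)/(a + 5)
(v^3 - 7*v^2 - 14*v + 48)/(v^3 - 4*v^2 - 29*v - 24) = (v - 2)/(v + 1)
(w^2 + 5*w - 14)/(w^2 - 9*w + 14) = (w + 7)/(w - 7)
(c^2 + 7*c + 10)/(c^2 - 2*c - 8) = (c + 5)/(c - 4)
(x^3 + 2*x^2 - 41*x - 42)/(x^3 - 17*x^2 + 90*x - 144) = (x^2 + 8*x + 7)/(x^2 - 11*x + 24)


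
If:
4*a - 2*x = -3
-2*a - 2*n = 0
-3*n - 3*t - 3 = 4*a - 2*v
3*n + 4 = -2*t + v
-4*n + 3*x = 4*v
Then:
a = 57/68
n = -57/68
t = 59/68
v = 219/68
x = 54/17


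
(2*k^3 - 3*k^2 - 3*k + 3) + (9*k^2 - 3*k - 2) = 2*k^3 + 6*k^2 - 6*k + 1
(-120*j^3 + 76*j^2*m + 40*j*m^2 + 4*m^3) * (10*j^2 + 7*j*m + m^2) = -1200*j^5 - 80*j^4*m + 812*j^3*m^2 + 396*j^2*m^3 + 68*j*m^4 + 4*m^5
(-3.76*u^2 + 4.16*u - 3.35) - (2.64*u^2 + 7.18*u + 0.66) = -6.4*u^2 - 3.02*u - 4.01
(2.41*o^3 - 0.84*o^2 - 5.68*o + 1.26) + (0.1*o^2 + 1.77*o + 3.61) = 2.41*o^3 - 0.74*o^2 - 3.91*o + 4.87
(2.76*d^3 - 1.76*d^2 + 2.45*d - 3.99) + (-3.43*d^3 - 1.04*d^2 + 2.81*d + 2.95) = -0.67*d^3 - 2.8*d^2 + 5.26*d - 1.04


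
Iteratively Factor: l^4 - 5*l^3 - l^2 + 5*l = (l + 1)*(l^3 - 6*l^2 + 5*l) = (l - 5)*(l + 1)*(l^2 - l) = l*(l - 5)*(l + 1)*(l - 1)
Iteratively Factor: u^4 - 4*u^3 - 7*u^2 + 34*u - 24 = (u - 4)*(u^3 - 7*u + 6) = (u - 4)*(u + 3)*(u^2 - 3*u + 2) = (u - 4)*(u - 1)*(u + 3)*(u - 2)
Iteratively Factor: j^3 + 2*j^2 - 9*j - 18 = (j - 3)*(j^2 + 5*j + 6) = (j - 3)*(j + 3)*(j + 2)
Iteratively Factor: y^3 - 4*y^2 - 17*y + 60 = (y - 3)*(y^2 - y - 20) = (y - 5)*(y - 3)*(y + 4)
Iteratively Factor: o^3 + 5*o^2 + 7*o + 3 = (o + 1)*(o^2 + 4*o + 3) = (o + 1)^2*(o + 3)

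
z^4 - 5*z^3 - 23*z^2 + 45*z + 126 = (z - 7)*(z - 3)*(z + 2)*(z + 3)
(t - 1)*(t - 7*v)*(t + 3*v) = t^3 - 4*t^2*v - t^2 - 21*t*v^2 + 4*t*v + 21*v^2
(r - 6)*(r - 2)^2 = r^3 - 10*r^2 + 28*r - 24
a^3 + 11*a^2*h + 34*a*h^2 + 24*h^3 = (a + h)*(a + 4*h)*(a + 6*h)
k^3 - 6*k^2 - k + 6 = (k - 6)*(k - 1)*(k + 1)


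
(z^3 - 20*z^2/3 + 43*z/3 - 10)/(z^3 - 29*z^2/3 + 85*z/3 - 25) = (z - 2)/(z - 5)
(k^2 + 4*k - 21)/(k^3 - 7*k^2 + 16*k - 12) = (k + 7)/(k^2 - 4*k + 4)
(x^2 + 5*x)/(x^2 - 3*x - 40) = x/(x - 8)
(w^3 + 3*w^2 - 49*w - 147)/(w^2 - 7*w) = w + 10 + 21/w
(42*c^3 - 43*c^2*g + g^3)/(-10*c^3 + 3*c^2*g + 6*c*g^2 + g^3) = (-42*c^2 + c*g + g^2)/(10*c^2 + 7*c*g + g^2)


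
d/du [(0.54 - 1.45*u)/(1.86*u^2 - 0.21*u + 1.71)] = (2.697*u^2 - 2.0088*u - 2.3661)/(3.4596*u^4 - 0.7812*u^3 + 6.4053*u^2 - 0.7182*u + 2.9241)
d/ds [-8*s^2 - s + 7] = -16*s - 1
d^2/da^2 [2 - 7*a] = 0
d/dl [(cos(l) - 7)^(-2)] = 2*sin(l)/(cos(l) - 7)^3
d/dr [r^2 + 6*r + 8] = 2*r + 6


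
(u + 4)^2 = u^2 + 8*u + 16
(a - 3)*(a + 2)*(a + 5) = a^3 + 4*a^2 - 11*a - 30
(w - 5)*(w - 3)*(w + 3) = w^3 - 5*w^2 - 9*w + 45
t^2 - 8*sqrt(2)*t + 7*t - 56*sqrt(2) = (t + 7)*(t - 8*sqrt(2))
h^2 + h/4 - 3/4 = (h - 3/4)*(h + 1)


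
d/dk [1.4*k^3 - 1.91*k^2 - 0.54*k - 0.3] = 4.2*k^2 - 3.82*k - 0.54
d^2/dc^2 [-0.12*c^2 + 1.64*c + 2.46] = -0.240000000000000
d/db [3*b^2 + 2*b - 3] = 6*b + 2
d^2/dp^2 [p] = 0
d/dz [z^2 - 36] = 2*z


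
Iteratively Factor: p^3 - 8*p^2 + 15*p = (p - 5)*(p^2 - 3*p) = (p - 5)*(p - 3)*(p)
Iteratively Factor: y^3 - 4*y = (y - 2)*(y^2 + 2*y) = (y - 2)*(y + 2)*(y)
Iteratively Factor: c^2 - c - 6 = (c - 3)*(c + 2)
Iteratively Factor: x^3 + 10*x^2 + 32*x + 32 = (x + 2)*(x^2 + 8*x + 16) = (x + 2)*(x + 4)*(x + 4)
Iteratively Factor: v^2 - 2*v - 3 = (v - 3)*(v + 1)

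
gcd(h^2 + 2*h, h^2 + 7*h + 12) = 1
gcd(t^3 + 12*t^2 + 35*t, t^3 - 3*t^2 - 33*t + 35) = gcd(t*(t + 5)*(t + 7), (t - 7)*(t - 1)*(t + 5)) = t + 5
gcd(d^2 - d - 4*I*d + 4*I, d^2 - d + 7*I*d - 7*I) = d - 1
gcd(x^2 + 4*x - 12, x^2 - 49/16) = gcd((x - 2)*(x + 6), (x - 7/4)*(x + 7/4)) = 1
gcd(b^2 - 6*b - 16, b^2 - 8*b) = b - 8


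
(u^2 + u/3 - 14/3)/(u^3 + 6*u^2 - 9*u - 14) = (u + 7/3)/(u^2 + 8*u + 7)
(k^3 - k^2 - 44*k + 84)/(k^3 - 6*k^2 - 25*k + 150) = (k^2 + 5*k - 14)/(k^2 - 25)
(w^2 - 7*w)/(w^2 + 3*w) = (w - 7)/(w + 3)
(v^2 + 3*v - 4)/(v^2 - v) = (v + 4)/v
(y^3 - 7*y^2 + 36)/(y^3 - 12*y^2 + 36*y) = (y^2 - y - 6)/(y*(y - 6))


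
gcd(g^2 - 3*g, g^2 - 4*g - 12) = 1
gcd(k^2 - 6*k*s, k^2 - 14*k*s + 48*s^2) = -k + 6*s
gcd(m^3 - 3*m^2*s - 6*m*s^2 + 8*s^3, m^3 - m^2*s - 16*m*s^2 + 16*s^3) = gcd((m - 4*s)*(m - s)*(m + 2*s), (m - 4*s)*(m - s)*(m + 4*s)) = m^2 - 5*m*s + 4*s^2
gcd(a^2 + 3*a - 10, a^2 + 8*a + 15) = a + 5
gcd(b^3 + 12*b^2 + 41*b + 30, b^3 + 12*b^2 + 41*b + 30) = b^3 + 12*b^2 + 41*b + 30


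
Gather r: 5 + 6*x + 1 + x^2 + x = x^2 + 7*x + 6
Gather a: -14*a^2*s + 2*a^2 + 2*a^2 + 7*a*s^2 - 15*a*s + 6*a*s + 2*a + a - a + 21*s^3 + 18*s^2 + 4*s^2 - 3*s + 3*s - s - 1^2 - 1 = a^2*(4 - 14*s) + a*(7*s^2 - 9*s + 2) + 21*s^3 + 22*s^2 - s - 2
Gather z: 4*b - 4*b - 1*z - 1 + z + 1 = 0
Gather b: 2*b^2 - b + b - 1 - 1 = 2*b^2 - 2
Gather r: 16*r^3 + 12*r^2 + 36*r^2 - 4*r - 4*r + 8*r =16*r^3 + 48*r^2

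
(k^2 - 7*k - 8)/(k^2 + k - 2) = (k^2 - 7*k - 8)/(k^2 + k - 2)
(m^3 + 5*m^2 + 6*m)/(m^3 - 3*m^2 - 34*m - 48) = m/(m - 8)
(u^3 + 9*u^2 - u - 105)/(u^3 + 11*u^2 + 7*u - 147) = (u + 5)/(u + 7)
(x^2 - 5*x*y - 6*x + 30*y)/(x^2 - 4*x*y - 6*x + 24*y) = (x - 5*y)/(x - 4*y)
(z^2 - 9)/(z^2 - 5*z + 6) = (z + 3)/(z - 2)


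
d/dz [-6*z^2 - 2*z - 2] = -12*z - 2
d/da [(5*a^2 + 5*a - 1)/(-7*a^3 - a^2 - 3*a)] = (35*a^4 + 70*a^3 - 31*a^2 - 2*a - 3)/(a^2*(49*a^4 + 14*a^3 + 43*a^2 + 6*a + 9))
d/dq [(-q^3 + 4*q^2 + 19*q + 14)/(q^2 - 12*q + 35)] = (-q^2 + 10*q + 17)/(q^2 - 10*q + 25)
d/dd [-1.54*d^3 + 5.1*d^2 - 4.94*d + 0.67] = -4.62*d^2 + 10.2*d - 4.94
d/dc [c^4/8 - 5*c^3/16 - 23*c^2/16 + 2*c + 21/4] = c^3/2 - 15*c^2/16 - 23*c/8 + 2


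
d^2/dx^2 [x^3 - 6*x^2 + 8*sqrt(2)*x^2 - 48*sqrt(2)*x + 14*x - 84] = 6*x - 12 + 16*sqrt(2)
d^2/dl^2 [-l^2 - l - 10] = -2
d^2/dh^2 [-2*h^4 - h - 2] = -24*h^2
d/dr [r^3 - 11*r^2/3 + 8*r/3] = 3*r^2 - 22*r/3 + 8/3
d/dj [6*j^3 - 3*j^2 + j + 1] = 18*j^2 - 6*j + 1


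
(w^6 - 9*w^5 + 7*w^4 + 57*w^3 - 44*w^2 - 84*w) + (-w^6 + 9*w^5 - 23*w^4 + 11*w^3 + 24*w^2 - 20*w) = -16*w^4 + 68*w^3 - 20*w^2 - 104*w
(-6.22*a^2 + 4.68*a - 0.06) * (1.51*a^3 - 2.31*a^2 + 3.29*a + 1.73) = -9.3922*a^5 + 21.435*a^4 - 31.3652*a^3 + 4.7752*a^2 + 7.899*a - 0.1038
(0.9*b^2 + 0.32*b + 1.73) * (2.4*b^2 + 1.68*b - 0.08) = 2.16*b^4 + 2.28*b^3 + 4.6176*b^2 + 2.8808*b - 0.1384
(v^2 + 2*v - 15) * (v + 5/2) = v^3 + 9*v^2/2 - 10*v - 75/2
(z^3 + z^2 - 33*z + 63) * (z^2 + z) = z^5 + 2*z^4 - 32*z^3 + 30*z^2 + 63*z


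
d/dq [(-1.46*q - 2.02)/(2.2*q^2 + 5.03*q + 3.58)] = (3.212*q^2 + 8.888*q + 4.9338)/(4.84*q^4 + 22.132*q^3 + 41.0529*q^2 + 36.0148*q + 12.8164)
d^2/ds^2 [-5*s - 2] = 0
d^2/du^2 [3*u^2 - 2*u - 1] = 6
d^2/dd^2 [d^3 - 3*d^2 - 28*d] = 6*d - 6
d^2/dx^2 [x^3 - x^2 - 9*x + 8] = 6*x - 2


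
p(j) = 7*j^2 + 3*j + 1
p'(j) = 14*j + 3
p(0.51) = 4.35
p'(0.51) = 10.14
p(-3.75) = 88.19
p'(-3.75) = -49.50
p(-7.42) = 364.13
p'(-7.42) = -100.88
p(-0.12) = 0.74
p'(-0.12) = 1.32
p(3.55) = 99.87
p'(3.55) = 52.70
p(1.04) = 11.69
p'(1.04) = 17.56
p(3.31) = 87.62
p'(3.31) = 49.34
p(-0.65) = 2.01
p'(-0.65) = -6.10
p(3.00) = 73.00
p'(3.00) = 45.00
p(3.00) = 73.00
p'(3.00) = 45.00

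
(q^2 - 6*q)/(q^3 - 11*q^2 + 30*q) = 1/(q - 5)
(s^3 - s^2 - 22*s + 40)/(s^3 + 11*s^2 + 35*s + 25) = (s^2 - 6*s + 8)/(s^2 + 6*s + 5)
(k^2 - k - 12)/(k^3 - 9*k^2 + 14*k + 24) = (k + 3)/(k^2 - 5*k - 6)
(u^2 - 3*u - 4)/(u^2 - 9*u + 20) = (u + 1)/(u - 5)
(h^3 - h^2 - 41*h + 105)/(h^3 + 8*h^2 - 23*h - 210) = (h - 3)/(h + 6)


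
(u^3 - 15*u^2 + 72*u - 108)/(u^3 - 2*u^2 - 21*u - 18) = (u^2 - 9*u + 18)/(u^2 + 4*u + 3)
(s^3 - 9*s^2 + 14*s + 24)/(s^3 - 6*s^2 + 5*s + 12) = (s - 6)/(s - 3)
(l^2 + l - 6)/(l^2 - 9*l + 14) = (l + 3)/(l - 7)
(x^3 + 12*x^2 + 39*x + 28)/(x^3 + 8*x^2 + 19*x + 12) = (x + 7)/(x + 3)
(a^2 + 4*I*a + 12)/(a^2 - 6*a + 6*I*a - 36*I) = (a - 2*I)/(a - 6)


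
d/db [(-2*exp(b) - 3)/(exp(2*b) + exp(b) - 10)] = ((2*exp(b) + 1)*(2*exp(b) + 3) - 2*exp(2*b) - 2*exp(b) + 20)*exp(b)/(exp(2*b) + exp(b) - 10)^2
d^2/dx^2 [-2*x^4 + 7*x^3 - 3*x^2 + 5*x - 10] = -24*x^2 + 42*x - 6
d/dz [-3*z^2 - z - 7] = -6*z - 1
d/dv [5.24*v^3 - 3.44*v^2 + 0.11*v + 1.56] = 15.72*v^2 - 6.88*v + 0.11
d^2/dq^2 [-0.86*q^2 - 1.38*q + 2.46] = -1.72000000000000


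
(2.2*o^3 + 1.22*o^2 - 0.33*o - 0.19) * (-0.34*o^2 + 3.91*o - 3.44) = -0.748*o^5 + 8.1872*o^4 - 2.6856*o^3 - 5.4225*o^2 + 0.3923*o + 0.6536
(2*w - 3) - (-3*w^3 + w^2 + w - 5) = 3*w^3 - w^2 + w + 2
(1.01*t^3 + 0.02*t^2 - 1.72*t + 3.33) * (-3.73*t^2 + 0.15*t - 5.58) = -3.7673*t^5 + 0.0769*t^4 + 0.7828*t^3 - 12.7905*t^2 + 10.0971*t - 18.5814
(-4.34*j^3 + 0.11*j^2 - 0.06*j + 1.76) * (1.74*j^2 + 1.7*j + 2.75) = -7.5516*j^5 - 7.1866*j^4 - 11.8524*j^3 + 3.2629*j^2 + 2.827*j + 4.84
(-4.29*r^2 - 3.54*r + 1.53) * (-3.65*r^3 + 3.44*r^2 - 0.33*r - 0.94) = 15.6585*r^5 - 1.8366*r^4 - 16.3464*r^3 + 10.464*r^2 + 2.8227*r - 1.4382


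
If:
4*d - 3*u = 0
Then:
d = 3*u/4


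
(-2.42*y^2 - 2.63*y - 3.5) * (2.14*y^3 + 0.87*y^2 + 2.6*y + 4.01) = -5.1788*y^5 - 7.7336*y^4 - 16.0701*y^3 - 19.5872*y^2 - 19.6463*y - 14.035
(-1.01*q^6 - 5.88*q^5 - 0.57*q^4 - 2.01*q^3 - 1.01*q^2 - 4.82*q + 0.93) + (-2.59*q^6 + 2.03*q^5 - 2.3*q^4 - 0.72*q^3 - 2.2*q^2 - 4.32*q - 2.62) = -3.6*q^6 - 3.85*q^5 - 2.87*q^4 - 2.73*q^3 - 3.21*q^2 - 9.14*q - 1.69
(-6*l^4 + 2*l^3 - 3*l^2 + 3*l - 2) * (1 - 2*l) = 12*l^5 - 10*l^4 + 8*l^3 - 9*l^2 + 7*l - 2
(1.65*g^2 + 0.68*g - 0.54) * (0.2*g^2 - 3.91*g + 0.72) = 0.33*g^4 - 6.3155*g^3 - 1.5788*g^2 + 2.601*g - 0.3888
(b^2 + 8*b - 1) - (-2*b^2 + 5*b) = 3*b^2 + 3*b - 1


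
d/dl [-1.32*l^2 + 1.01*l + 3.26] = 1.01 - 2.64*l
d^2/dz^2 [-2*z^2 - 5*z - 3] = -4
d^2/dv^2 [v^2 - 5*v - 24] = 2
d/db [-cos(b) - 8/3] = sin(b)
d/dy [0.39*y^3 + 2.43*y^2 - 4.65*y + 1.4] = 1.17*y^2 + 4.86*y - 4.65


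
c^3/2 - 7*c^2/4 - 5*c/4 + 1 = (c/2 + 1/2)*(c - 4)*(c - 1/2)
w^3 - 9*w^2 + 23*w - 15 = (w - 5)*(w - 3)*(w - 1)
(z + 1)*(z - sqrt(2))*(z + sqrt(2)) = z^3 + z^2 - 2*z - 2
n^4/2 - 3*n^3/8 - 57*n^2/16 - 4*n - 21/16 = (n/2 + 1/2)*(n - 7/2)*(n + 3/4)*(n + 1)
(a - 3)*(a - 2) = a^2 - 5*a + 6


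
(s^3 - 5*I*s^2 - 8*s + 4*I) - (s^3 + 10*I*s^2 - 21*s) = -15*I*s^2 + 13*s + 4*I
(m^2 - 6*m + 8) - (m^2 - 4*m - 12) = 20 - 2*m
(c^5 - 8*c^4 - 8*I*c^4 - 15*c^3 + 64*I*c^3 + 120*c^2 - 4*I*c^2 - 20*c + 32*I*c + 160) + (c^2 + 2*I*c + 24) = c^5 - 8*c^4 - 8*I*c^4 - 15*c^3 + 64*I*c^3 + 121*c^2 - 4*I*c^2 - 20*c + 34*I*c + 184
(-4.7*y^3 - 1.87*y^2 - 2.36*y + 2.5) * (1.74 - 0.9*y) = 4.23*y^4 - 6.495*y^3 - 1.1298*y^2 - 6.3564*y + 4.35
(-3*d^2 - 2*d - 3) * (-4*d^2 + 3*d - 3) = 12*d^4 - d^3 + 15*d^2 - 3*d + 9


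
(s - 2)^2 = s^2 - 4*s + 4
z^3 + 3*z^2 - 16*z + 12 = (z - 2)*(z - 1)*(z + 6)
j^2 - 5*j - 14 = (j - 7)*(j + 2)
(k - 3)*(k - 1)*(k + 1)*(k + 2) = k^4 - k^3 - 7*k^2 + k + 6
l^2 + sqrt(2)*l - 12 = (l - 2*sqrt(2))*(l + 3*sqrt(2))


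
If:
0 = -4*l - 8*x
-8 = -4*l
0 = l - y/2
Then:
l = 2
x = -1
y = 4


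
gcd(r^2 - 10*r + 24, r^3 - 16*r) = r - 4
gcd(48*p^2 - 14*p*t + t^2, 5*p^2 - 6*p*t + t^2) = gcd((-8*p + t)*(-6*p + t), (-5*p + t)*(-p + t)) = 1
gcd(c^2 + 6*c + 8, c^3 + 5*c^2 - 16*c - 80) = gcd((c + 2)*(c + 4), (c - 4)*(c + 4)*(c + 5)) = c + 4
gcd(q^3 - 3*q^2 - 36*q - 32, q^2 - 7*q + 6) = 1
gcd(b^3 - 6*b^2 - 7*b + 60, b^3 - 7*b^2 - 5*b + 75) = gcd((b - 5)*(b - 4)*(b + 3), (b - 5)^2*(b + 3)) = b^2 - 2*b - 15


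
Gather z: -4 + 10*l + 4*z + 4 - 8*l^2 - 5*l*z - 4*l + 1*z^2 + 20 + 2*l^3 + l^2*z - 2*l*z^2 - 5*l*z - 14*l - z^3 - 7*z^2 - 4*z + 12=2*l^3 - 8*l^2 - 8*l - z^3 + z^2*(-2*l - 6) + z*(l^2 - 10*l) + 32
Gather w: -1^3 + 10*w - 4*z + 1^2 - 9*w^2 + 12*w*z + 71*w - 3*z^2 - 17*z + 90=-9*w^2 + w*(12*z + 81) - 3*z^2 - 21*z + 90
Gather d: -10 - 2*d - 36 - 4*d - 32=-6*d - 78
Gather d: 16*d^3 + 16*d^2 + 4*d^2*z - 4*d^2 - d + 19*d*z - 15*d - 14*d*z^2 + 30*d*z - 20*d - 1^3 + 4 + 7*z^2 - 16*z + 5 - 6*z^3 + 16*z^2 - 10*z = 16*d^3 + d^2*(4*z + 12) + d*(-14*z^2 + 49*z - 36) - 6*z^3 + 23*z^2 - 26*z + 8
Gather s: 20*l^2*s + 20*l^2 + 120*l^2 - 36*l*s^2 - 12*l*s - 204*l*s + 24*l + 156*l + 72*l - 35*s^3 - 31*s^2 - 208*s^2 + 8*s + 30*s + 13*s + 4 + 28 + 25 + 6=140*l^2 + 252*l - 35*s^3 + s^2*(-36*l - 239) + s*(20*l^2 - 216*l + 51) + 63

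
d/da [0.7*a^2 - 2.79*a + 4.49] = 1.4*a - 2.79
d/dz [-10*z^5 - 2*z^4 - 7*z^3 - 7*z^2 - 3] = z*(-50*z^3 - 8*z^2 - 21*z - 14)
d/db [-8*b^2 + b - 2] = 1 - 16*b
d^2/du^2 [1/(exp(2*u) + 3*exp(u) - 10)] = (2*(2*exp(u) + 3)^2*exp(u) - (4*exp(u) + 3)*(exp(2*u) + 3*exp(u) - 10))*exp(u)/(exp(2*u) + 3*exp(u) - 10)^3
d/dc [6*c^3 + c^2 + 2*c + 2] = 18*c^2 + 2*c + 2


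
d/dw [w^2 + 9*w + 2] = 2*w + 9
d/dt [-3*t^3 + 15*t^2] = 3*t*(10 - 3*t)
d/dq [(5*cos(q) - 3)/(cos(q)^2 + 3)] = (5*cos(q)^2 - 6*cos(q) - 15)*sin(q)/((sin(q) - 2)^2*(sin(q) + 2)^2)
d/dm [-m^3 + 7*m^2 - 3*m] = -3*m^2 + 14*m - 3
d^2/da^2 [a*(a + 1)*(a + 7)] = 6*a + 16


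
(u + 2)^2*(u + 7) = u^3 + 11*u^2 + 32*u + 28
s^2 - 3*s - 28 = (s - 7)*(s + 4)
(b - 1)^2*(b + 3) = b^3 + b^2 - 5*b + 3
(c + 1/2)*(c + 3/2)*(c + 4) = c^3 + 6*c^2 + 35*c/4 + 3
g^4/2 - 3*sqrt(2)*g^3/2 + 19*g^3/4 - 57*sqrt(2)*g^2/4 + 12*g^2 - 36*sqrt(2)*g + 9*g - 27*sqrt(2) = (g/2 + 1)*(g + 3/2)*(g + 6)*(g - 3*sqrt(2))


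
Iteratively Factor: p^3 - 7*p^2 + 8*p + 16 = (p - 4)*(p^2 - 3*p - 4) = (p - 4)*(p + 1)*(p - 4)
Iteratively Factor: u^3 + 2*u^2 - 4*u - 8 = (u + 2)*(u^2 - 4) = (u - 2)*(u + 2)*(u + 2)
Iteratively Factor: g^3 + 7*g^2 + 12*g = (g + 4)*(g^2 + 3*g) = (g + 3)*(g + 4)*(g)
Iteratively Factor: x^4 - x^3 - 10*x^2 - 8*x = (x + 2)*(x^3 - 3*x^2 - 4*x) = (x + 1)*(x + 2)*(x^2 - 4*x) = (x - 4)*(x + 1)*(x + 2)*(x)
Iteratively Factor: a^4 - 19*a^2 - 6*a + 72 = (a - 2)*(a^3 + 2*a^2 - 15*a - 36) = (a - 2)*(a + 3)*(a^2 - a - 12) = (a - 4)*(a - 2)*(a + 3)*(a + 3)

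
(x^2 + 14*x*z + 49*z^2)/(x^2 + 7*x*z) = (x + 7*z)/x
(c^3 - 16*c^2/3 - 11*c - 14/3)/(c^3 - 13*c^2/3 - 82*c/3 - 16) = (c^2 - 6*c - 7)/(c^2 - 5*c - 24)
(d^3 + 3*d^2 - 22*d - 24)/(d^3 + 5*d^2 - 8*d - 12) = (d - 4)/(d - 2)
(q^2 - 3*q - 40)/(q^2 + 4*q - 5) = (q - 8)/(q - 1)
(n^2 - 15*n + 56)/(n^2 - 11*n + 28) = (n - 8)/(n - 4)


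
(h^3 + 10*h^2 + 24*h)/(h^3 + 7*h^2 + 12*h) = (h + 6)/(h + 3)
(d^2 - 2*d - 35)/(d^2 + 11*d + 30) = (d - 7)/(d + 6)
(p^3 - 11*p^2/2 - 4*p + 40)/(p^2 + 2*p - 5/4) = 2*(p^2 - 8*p + 16)/(2*p - 1)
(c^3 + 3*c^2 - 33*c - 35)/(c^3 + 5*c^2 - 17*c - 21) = (c - 5)/(c - 3)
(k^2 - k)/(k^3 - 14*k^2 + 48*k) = (k - 1)/(k^2 - 14*k + 48)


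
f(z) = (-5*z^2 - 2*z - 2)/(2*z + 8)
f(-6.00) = 42.50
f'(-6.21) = 5.08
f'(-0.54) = 0.59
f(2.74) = -3.34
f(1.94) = -2.08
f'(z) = (-10*z - 2)/(2*z + 8) - 2*(-5*z^2 - 2*z - 2)/(2*z + 8)^2 = (-5*z^2 - 40*z - 6)/(2*(z^2 + 8*z + 16))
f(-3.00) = -20.50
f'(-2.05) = 7.23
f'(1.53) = -1.29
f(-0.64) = -0.41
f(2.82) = -3.48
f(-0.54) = -0.34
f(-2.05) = -4.85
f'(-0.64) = 0.78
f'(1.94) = -1.45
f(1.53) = -1.52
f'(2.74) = -1.69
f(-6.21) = 41.27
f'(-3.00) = 34.50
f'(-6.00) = 6.75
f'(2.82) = -1.70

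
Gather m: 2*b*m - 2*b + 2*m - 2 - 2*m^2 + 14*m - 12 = -2*b - 2*m^2 + m*(2*b + 16) - 14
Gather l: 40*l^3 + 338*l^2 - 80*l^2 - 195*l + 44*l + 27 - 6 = 40*l^3 + 258*l^2 - 151*l + 21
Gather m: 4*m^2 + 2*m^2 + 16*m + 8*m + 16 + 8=6*m^2 + 24*m + 24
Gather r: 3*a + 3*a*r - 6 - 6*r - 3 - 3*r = 3*a + r*(3*a - 9) - 9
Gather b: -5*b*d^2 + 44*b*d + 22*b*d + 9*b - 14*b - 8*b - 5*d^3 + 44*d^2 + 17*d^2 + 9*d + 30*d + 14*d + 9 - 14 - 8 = b*(-5*d^2 + 66*d - 13) - 5*d^3 + 61*d^2 + 53*d - 13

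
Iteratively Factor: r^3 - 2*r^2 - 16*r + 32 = (r - 4)*(r^2 + 2*r - 8) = (r - 4)*(r - 2)*(r + 4)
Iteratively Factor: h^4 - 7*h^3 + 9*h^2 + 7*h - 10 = (h - 5)*(h^3 - 2*h^2 - h + 2) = (h - 5)*(h - 2)*(h^2 - 1) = (h - 5)*(h - 2)*(h - 1)*(h + 1)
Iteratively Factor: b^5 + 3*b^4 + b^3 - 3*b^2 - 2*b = (b + 1)*(b^4 + 2*b^3 - b^2 - 2*b) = (b + 1)^2*(b^3 + b^2 - 2*b) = (b - 1)*(b + 1)^2*(b^2 + 2*b) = b*(b - 1)*(b + 1)^2*(b + 2)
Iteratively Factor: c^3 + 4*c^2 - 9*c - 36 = (c + 4)*(c^2 - 9) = (c - 3)*(c + 4)*(c + 3)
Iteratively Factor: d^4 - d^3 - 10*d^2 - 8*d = (d - 4)*(d^3 + 3*d^2 + 2*d) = (d - 4)*(d + 1)*(d^2 + 2*d) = d*(d - 4)*(d + 1)*(d + 2)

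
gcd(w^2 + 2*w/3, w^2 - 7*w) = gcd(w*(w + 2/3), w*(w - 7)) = w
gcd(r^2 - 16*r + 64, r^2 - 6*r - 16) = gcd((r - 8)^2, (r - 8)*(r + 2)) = r - 8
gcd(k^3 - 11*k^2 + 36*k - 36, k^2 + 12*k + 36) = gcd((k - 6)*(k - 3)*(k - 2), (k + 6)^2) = 1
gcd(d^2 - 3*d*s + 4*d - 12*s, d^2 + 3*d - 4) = d + 4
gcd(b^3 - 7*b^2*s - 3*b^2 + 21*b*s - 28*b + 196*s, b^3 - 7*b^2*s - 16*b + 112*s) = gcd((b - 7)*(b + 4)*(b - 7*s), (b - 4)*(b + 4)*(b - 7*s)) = -b^2 + 7*b*s - 4*b + 28*s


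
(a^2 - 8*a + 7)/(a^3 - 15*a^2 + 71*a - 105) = (a - 1)/(a^2 - 8*a + 15)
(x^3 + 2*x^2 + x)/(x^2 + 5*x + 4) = x*(x + 1)/(x + 4)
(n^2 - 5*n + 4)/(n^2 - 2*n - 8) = (n - 1)/(n + 2)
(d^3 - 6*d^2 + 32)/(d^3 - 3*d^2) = (d^3 - 6*d^2 + 32)/(d^2*(d - 3))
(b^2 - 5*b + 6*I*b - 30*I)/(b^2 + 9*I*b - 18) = (b - 5)/(b + 3*I)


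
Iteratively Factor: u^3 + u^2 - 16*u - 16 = (u + 1)*(u^2 - 16) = (u - 4)*(u + 1)*(u + 4)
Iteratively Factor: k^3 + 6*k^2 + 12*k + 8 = (k + 2)*(k^2 + 4*k + 4) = (k + 2)^2*(k + 2)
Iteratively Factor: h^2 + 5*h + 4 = (h + 1)*(h + 4)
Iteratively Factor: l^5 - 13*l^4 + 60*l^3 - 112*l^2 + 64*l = (l - 1)*(l^4 - 12*l^3 + 48*l^2 - 64*l) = (l - 4)*(l - 1)*(l^3 - 8*l^2 + 16*l) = l*(l - 4)*(l - 1)*(l^2 - 8*l + 16) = l*(l - 4)^2*(l - 1)*(l - 4)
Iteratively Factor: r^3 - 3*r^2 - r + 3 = (r + 1)*(r^2 - 4*r + 3) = (r - 3)*(r + 1)*(r - 1)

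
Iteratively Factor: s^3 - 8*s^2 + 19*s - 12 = (s - 3)*(s^2 - 5*s + 4) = (s - 4)*(s - 3)*(s - 1)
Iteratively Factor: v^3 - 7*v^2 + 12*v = (v - 3)*(v^2 - 4*v) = (v - 4)*(v - 3)*(v)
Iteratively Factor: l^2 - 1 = (l + 1)*(l - 1)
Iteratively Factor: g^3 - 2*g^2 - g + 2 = (g - 1)*(g^2 - g - 2) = (g - 2)*(g - 1)*(g + 1)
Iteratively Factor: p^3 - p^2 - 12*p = (p)*(p^2 - p - 12) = p*(p + 3)*(p - 4)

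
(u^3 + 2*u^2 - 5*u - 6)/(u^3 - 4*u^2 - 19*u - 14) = (u^2 + u - 6)/(u^2 - 5*u - 14)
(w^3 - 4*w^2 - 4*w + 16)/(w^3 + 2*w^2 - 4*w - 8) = (w - 4)/(w + 2)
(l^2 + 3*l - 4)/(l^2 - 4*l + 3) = (l + 4)/(l - 3)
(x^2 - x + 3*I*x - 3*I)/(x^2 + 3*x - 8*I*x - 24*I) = (x^2 + x*(-1 + 3*I) - 3*I)/(x^2 + x*(3 - 8*I) - 24*I)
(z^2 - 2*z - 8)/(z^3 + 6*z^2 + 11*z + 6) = (z - 4)/(z^2 + 4*z + 3)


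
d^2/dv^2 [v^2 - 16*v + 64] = 2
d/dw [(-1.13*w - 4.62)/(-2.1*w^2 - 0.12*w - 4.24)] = (-2.373*w^2 - 19.404*w + 4.2368)/(4.41*w^4 + 0.504*w^3 + 17.8224*w^2 + 1.0176*w + 17.9776)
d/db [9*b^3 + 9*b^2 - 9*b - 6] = 27*b^2 + 18*b - 9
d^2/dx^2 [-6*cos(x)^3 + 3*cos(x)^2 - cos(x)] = 11*cos(x)/2 - 6*cos(2*x) + 27*cos(3*x)/2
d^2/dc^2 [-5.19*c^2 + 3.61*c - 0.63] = -10.3800000000000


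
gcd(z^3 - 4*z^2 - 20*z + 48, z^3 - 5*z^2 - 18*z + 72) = z^2 - 2*z - 24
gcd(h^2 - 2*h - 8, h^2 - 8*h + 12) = 1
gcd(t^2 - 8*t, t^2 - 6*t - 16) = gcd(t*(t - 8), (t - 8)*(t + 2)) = t - 8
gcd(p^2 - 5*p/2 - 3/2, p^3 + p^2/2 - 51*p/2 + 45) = p - 3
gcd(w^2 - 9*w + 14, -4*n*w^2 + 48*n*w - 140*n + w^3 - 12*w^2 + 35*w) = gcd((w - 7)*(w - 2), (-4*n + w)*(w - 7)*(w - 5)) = w - 7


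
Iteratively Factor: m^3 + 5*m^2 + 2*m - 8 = (m - 1)*(m^2 + 6*m + 8) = (m - 1)*(m + 2)*(m + 4)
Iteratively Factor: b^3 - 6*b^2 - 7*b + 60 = (b + 3)*(b^2 - 9*b + 20) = (b - 4)*(b + 3)*(b - 5)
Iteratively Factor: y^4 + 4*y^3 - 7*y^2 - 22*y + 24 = (y + 4)*(y^3 - 7*y + 6) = (y - 2)*(y + 4)*(y^2 + 2*y - 3) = (y - 2)*(y + 3)*(y + 4)*(y - 1)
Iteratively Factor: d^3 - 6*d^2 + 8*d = (d)*(d^2 - 6*d + 8) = d*(d - 2)*(d - 4)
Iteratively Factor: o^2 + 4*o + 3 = (o + 3)*(o + 1)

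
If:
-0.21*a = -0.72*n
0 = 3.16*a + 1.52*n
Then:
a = 0.00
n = 0.00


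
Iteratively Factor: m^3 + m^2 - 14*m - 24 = (m + 2)*(m^2 - m - 12) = (m - 4)*(m + 2)*(m + 3)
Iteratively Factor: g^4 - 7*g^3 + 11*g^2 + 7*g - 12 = (g - 3)*(g^3 - 4*g^2 - g + 4) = (g - 4)*(g - 3)*(g^2 - 1) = (g - 4)*(g - 3)*(g - 1)*(g + 1)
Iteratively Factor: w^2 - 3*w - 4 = (w - 4)*(w + 1)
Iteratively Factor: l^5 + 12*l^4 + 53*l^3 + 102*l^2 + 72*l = (l)*(l^4 + 12*l^3 + 53*l^2 + 102*l + 72) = l*(l + 3)*(l^3 + 9*l^2 + 26*l + 24) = l*(l + 3)^2*(l^2 + 6*l + 8) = l*(l + 3)^2*(l + 4)*(l + 2)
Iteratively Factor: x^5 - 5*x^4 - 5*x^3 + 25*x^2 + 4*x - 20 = (x - 1)*(x^4 - 4*x^3 - 9*x^2 + 16*x + 20) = (x - 1)*(x + 2)*(x^3 - 6*x^2 + 3*x + 10) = (x - 5)*(x - 1)*(x + 2)*(x^2 - x - 2) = (x - 5)*(x - 1)*(x + 1)*(x + 2)*(x - 2)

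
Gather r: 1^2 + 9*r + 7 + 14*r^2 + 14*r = 14*r^2 + 23*r + 8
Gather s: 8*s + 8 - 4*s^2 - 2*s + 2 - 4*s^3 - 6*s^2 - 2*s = -4*s^3 - 10*s^2 + 4*s + 10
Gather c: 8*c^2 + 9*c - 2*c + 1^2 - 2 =8*c^2 + 7*c - 1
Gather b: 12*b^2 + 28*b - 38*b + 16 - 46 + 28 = 12*b^2 - 10*b - 2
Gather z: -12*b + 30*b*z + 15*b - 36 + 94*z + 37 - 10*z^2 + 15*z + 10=3*b - 10*z^2 + z*(30*b + 109) + 11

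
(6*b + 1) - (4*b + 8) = 2*b - 7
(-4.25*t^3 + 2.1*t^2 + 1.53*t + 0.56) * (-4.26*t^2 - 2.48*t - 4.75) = 18.105*t^5 + 1.594*t^4 + 8.4617*t^3 - 16.155*t^2 - 8.6563*t - 2.66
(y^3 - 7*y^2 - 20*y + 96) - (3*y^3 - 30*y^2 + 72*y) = -2*y^3 + 23*y^2 - 92*y + 96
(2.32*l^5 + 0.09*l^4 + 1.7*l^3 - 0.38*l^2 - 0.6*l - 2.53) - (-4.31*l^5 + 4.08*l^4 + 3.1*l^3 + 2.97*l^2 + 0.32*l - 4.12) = 6.63*l^5 - 3.99*l^4 - 1.4*l^3 - 3.35*l^2 - 0.92*l + 1.59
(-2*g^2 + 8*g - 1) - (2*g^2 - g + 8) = -4*g^2 + 9*g - 9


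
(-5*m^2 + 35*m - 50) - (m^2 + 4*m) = -6*m^2 + 31*m - 50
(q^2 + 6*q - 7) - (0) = q^2 + 6*q - 7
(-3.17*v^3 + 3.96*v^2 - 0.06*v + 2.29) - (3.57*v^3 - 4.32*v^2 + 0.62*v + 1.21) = -6.74*v^3 + 8.28*v^2 - 0.68*v + 1.08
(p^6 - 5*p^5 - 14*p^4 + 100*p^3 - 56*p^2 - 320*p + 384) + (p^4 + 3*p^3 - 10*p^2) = p^6 - 5*p^5 - 13*p^4 + 103*p^3 - 66*p^2 - 320*p + 384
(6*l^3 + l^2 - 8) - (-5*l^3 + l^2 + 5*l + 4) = 11*l^3 - 5*l - 12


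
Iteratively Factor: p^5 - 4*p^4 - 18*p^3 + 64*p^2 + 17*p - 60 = (p - 3)*(p^4 - p^3 - 21*p^2 + p + 20) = (p - 3)*(p + 4)*(p^3 - 5*p^2 - p + 5) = (p - 3)*(p - 1)*(p + 4)*(p^2 - 4*p - 5) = (p - 3)*(p - 1)*(p + 1)*(p + 4)*(p - 5)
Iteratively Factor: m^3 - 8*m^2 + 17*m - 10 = (m - 5)*(m^2 - 3*m + 2) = (m - 5)*(m - 2)*(m - 1)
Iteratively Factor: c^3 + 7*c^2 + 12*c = (c + 3)*(c^2 + 4*c) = (c + 3)*(c + 4)*(c)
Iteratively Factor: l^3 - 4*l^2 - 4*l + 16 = (l - 2)*(l^2 - 2*l - 8) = (l - 2)*(l + 2)*(l - 4)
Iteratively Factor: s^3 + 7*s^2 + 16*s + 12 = (s + 2)*(s^2 + 5*s + 6) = (s + 2)*(s + 3)*(s + 2)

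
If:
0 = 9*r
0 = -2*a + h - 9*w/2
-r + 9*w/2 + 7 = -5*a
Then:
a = -9*w/10 - 7/5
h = 27*w/10 - 14/5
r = 0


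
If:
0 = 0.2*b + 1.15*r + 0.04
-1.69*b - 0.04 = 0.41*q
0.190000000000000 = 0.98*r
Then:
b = -1.31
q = 5.32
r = 0.19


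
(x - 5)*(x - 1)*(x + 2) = x^3 - 4*x^2 - 7*x + 10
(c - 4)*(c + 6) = c^2 + 2*c - 24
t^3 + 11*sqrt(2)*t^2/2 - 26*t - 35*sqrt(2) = (t - 5*sqrt(2)/2)*(t + sqrt(2))*(t + 7*sqrt(2))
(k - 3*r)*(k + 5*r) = k^2 + 2*k*r - 15*r^2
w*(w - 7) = w^2 - 7*w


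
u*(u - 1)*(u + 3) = u^3 + 2*u^2 - 3*u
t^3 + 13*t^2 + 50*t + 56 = (t + 2)*(t + 4)*(t + 7)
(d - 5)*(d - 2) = d^2 - 7*d + 10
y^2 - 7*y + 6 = (y - 6)*(y - 1)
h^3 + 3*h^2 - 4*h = h*(h - 1)*(h + 4)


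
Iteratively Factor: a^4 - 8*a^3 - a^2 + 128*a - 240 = (a + 4)*(a^3 - 12*a^2 + 47*a - 60) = (a - 5)*(a + 4)*(a^2 - 7*a + 12) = (a - 5)*(a - 3)*(a + 4)*(a - 4)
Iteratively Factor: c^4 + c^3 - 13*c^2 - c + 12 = (c - 3)*(c^3 + 4*c^2 - c - 4) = (c - 3)*(c - 1)*(c^2 + 5*c + 4) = (c - 3)*(c - 1)*(c + 4)*(c + 1)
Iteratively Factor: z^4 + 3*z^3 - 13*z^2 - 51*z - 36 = (z + 3)*(z^3 - 13*z - 12) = (z + 1)*(z + 3)*(z^2 - z - 12) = (z - 4)*(z + 1)*(z + 3)*(z + 3)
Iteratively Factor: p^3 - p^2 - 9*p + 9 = (p + 3)*(p^2 - 4*p + 3) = (p - 3)*(p + 3)*(p - 1)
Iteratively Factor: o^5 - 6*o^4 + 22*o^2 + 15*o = (o + 1)*(o^4 - 7*o^3 + 7*o^2 + 15*o) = (o - 5)*(o + 1)*(o^3 - 2*o^2 - 3*o) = (o - 5)*(o - 3)*(o + 1)*(o^2 + o) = (o - 5)*(o - 3)*(o + 1)^2*(o)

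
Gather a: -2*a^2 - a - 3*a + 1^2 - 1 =-2*a^2 - 4*a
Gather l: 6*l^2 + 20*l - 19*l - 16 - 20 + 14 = 6*l^2 + l - 22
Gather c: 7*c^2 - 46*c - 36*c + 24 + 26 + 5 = 7*c^2 - 82*c + 55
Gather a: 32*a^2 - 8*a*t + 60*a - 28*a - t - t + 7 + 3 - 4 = 32*a^2 + a*(32 - 8*t) - 2*t + 6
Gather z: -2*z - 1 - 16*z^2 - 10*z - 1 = -16*z^2 - 12*z - 2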